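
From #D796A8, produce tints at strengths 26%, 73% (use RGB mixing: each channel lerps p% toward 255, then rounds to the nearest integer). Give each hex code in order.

#E1B1BF, #F4E3E8

#D796A8 is rgb(215, 150, 168).
26%: (215 + 10.4 = 225.4→225, 150 + 27.3 = 177.3→177, 168 + 22.62 = 190.62→191) → #E1B1BF
73%: (215 + 29.2 = 244.2→244, 150 + 76.65 = 226.65→227, 168 + 63.51 = 231.51→232) → #F4E3E8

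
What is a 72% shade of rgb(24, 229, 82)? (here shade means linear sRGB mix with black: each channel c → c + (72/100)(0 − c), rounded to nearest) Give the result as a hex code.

#074017

Lerp each channel 72% toward 0:
  R: 24 − 17.28 = 6.72 → 7
  G: 229 − 164.88 = 64.12 → 64
  B: 82 + 0.72×(0−82) = 82 − 59.04 = 22.96 → 23
rgb(7, 64, 23) = #074017.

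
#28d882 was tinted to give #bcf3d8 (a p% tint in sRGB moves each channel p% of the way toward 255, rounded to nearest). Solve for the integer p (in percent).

#28d882 is rgb(40, 216, 130); #bcf3d8 is rgb(188, 243, 216).
On the R channel (widest range): 188 ≈ 40 + (p/100)(255 − 40), so p ≈ 100×(188 − 40)/(255 − 40) = 14800/215 = 68.84.
p = 69 reproduces all three channels after rounding.

69%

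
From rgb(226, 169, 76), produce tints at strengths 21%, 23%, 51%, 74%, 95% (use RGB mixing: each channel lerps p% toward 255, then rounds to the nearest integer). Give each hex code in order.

#E8BB72, #E9BD75, #F1D5A7, #F7E9D0, #FEFBF6

21%: (226 + 6.09 = 232.09→232, 169 + 18.06 = 187.06→187, 76 + 37.59 = 113.59→114) → #E8BB72
23%: (226 + 6.67 = 232.67→233, 169 + 19.78 = 188.78→189, 76 + 41.17 = 117.17→117) → #E9BD75
51%: (226 + 14.79 = 240.79→241, 169 + 43.86 = 212.86→213, 76 + 91.29 = 167.29→167) → #F1D5A7
74%: (226 + 21.46 = 247.46→247, 169 + 63.64 = 232.64→233, 76 + 132.46 = 208.46→208) → #F7E9D0
95%: (226 + 27.55 = 253.55→254, 169 + 81.7 = 250.7→251, 76 + 170.05 = 246.05→246) → #FEFBF6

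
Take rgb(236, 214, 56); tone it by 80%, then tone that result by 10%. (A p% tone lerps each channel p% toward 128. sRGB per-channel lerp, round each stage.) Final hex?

Per channel, c → c + 0.8(128 − c):
  R: 236 − 86.4 = 149.6 → 150
  G: 214 − 68.8 = 145.2 → 145
  B: 56 + 57.6 = 113.6 → 114
After the tone: rgb(150, 145, 114) = #969172.
Per channel, c → c + 0.1(128 − c):
  R: 150 + 0.1×(128−150) = 150 − 2.2 = 147.8 → 148
  G: 145 − 1.7 = 143.3 → 143
  B: 114 + 1.4 = 115.4 → 115
rgb(148, 143, 115) = #948F73.

#948F73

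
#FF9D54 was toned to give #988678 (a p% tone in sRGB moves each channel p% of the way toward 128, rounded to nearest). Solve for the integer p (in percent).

81%

#FF9D54 is rgb(255, 157, 84); #988678 is rgb(152, 134, 120).
On the R channel (widest range): 152 ≈ 255 + (p/100)(128 − 255), so p ≈ 100×(152 − 255)/(128 − 255) = -10300/-127 = 81.10.
p = 81 reproduces all three channels after rounding.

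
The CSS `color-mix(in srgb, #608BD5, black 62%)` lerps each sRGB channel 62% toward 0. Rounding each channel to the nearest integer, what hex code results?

#608BD5 is rgb(96, 139, 213).
Lerp each channel 62% toward 0:
  R: 96 + 0.62×(0−96) = 96 − 59.52 = 36.48 → 36
  G: 139 + 0.62×(0−139) = 139 − 86.18 = 52.82 → 53
  B: 213 − 132.06 = 80.94 → 81
rgb(36, 53, 81) = #243551.

#243551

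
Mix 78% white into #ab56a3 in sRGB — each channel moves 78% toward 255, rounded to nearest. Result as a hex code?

#ab56a3 is rgb(171, 86, 163).
Lerp each channel 78% toward 255:
  R: 171 + 0.78×(255−171) = 171 + 65.52 = 236.52 → 237
  G: 86 + 0.78×(255−86) = 86 + 131.82 = 217.82 → 218
  B: 163 + 0.78×(255−163) = 163 + 71.76 = 234.76 → 235
rgb(237, 218, 235) = #eddaeb.

#eddaeb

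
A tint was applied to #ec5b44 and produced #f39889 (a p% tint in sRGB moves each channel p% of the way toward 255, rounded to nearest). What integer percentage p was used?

#ec5b44 is rgb(236, 91, 68); #f39889 is rgb(243, 152, 137).
On the B channel (widest range): 137 ≈ 68 + (p/100)(255 − 68), so p ≈ 100×(137 − 68)/(255 − 68) = 6900/187 = 36.90.
p = 37 reproduces all three channels after rounding.

37%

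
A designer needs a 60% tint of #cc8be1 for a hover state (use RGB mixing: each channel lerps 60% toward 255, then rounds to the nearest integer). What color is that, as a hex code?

#cc8be1 is rgb(204, 139, 225).
A 60% tint moves each channel 60% toward 255:
  R: 204 + 0.6×(255−204) = 204 + 30.6 = 234.6 → 235
  G: 139 + 69.6 = 208.6 → 209
  B: 225 + 0.6×(255−225) = 225 + 18 = 243 → 243
rgb(235, 209, 243) = #ebd1f3.

#ebd1f3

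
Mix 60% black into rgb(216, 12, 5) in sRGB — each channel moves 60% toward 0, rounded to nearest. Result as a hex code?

#560502

Per channel, c → c + 0.6(0 − c):
  R: 216 − 129.6 = 86.4 → 86
  G: 12 + 0.6×(0−12) = 12 − 7.2 = 4.8 → 5
  B: 5 + 0.6×(0−5) = 5 − 3 = 2 → 2
rgb(86, 5, 2) = #560502.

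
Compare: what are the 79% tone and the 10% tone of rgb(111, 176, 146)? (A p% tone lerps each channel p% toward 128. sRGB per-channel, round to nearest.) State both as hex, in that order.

#7C8A84, #71AB90

79% tone:
  R: 111 + 13.43 = 124.43 → 124
  G: 176 + 0.79×(128−176) = 176 − 37.92 = 138.08 → 138
  B: 146 + 0.79×(128−146) = 146 − 14.22 = 131.78 → 132
  → #7C8A84
10% tone:
  R: 111 + 0.1×(128−111) = 111 + 1.7 = 112.7 → 113
  G: 176 + 0.1×(128−176) = 176 − 4.8 = 171.2 → 171
  B: 146 − 1.8 = 144.2 → 144
  → #71AB90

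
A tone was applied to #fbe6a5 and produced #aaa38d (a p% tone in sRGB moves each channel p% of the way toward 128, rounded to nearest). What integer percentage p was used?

#fbe6a5 is rgb(251, 230, 165); #aaa38d is rgb(170, 163, 141).
On the R channel (widest range): 170 ≈ 251 + (p/100)(128 − 251), so p ≈ 100×(170 − 251)/(128 − 251) = -8100/-123 = 65.85.
p = 66 reproduces all three channels after rounding.

66%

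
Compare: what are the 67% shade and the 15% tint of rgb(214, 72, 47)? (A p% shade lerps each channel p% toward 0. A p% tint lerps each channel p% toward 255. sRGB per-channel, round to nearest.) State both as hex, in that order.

67% shade:
  R: 214 + 0.67×(0−214) = 214 − 143.38 = 70.62 → 71
  G: 72 + 0.67×(0−72) = 72 − 48.24 = 23.76 → 24
  B: 47 − 31.49 = 15.51 → 16
  → #471810
15% tint:
  R: 214 + 0.15×(255−214) = 214 + 6.15 = 220.15 → 220
  G: 72 + 27.45 = 99.45 → 99
  B: 47 + 31.2 = 78.2 → 78
  → #dc634e

#471810, #dc634e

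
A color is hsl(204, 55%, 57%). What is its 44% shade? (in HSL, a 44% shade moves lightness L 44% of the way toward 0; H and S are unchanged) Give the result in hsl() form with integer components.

L moves 44% from 57 toward 0: 57 − 25.08 = 31.92 → 32.
H and S are unchanged.

hsl(204, 55%, 32%)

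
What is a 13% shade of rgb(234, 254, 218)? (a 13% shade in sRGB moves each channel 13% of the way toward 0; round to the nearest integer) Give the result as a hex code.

#ccddbe

Lerp each channel 13% toward 0:
  R: 234 − 30.42 = 203.58 → 204
  G: 254 + 0.13×(0−254) = 254 − 33.02 = 220.98 → 221
  B: 218 + 0.13×(0−218) = 218 − 28.34 = 189.66 → 190
rgb(204, 221, 190) = #ccddbe.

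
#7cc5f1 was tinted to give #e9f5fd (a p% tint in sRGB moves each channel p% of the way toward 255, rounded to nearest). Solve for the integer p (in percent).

83%

#7cc5f1 is rgb(124, 197, 241); #e9f5fd is rgb(233, 245, 253).
On the R channel (widest range): 233 ≈ 124 + (p/100)(255 − 124), so p ≈ 100×(233 − 124)/(255 − 124) = 10900/131 = 83.21.
p = 83 reproduces all three channels after rounding.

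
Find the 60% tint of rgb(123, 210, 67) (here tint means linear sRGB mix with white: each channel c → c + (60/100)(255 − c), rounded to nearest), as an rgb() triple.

rgb(202, 237, 180)

Per channel, c → c + 0.6(255 − c):
  R: 123 + 0.6×(255−123) = 123 + 79.2 = 202.2 → 202
  G: 210 + 27 = 237 → 237
  B: 67 + 0.6×(255−67) = 67 + 112.8 = 179.8 → 180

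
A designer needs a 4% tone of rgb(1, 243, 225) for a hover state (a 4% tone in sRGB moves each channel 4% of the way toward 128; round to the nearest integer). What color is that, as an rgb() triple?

rgb(6, 238, 221)

Lerp each channel 4% toward 128:
  R: 1 + 0.04×(128−1) = 1 + 5.08 = 6.08 → 6
  G: 243 + 0.04×(128−243) = 243 − 4.6 = 238.4 → 238
  B: 225 − 3.88 = 221.12 → 221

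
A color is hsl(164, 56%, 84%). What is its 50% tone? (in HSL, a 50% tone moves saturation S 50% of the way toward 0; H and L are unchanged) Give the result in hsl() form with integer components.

hsl(164, 28%, 84%)

S moves 50% from 56 toward 0: 56 − 28 = 28 → 28.
H and L are unchanged.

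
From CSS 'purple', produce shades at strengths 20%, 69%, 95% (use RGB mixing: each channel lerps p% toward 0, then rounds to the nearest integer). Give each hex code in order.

CSS purple is rgb(128, 0, 128).
20%: (128 − 25.6 = 102.4→102, 0→0, 128 − 25.6 = 102.4→102) → #660066
69%: (128 − 88.32 = 39.68→40, 0→0, 128 − 88.32 = 39.68→40) → #280028
95%: (128 − 121.6 = 6.4→6, 0→0, 128 − 121.6 = 6.4→6) → #060006

#660066, #280028, #060006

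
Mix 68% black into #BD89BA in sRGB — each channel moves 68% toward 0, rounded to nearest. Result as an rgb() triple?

rgb(60, 44, 60)

#BD89BA is rgb(189, 137, 186).
Per channel, c → c + 0.68(0 − c):
  R: 189 − 128.52 = 60.48 → 60
  G: 137 + 0.68×(0−137) = 137 − 93.16 = 43.84 → 44
  B: 186 + 0.68×(0−186) = 186 − 126.48 = 59.52 → 60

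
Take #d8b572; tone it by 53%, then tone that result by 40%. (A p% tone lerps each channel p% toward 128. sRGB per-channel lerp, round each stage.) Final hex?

#d8b572 is rgb(216, 181, 114).
A 53% tone moves each channel 53% toward 128:
  R: 216 + 0.53×(128−216) = 216 − 46.64 = 169.36 → 169
  G: 181 + 0.53×(128−181) = 181 − 28.09 = 152.91 → 153
  B: 114 + 0.53×(128−114) = 114 + 7.42 = 121.42 → 121
After the tone: rgb(169, 153, 121) = #a99979.
Lerp each channel 40% toward 128:
  R: 169 − 16.4 = 152.6 → 153
  G: 153 − 10 = 143 → 143
  B: 121 + 2.8 = 123.8 → 124
rgb(153, 143, 124) = #998f7c.

#998f7c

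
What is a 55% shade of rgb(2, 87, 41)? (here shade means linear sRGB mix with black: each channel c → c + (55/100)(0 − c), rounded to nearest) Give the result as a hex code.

A 55% shade moves each channel 55% toward 0:
  R: 2 − 1.1 = 0.9 → 1
  G: 87 − 47.85 = 39.15 → 39
  B: 41 − 22.55 = 18.45 → 18
rgb(1, 39, 18) = #012712.

#012712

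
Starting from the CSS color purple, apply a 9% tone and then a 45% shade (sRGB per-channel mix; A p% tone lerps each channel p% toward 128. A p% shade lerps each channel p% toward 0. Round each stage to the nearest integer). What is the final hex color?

CSS purple is rgb(128, 0, 128).
Lerp each channel 9% toward 128:
  R: 128 + 0 = 128 → 128
  G: 0 + 0.09×(128−0) = 0 + 11.52 = 11.52 → 12
  B: 128 + 0.09×(128−128) = 128 + 0 = 128 → 128
After the tone: rgb(128, 12, 128) = #800c80.
Lerp each channel 45% toward 0:
  R: 128 − 57.6 = 70.4 → 70
  G: 12 + 0.45×(0−12) = 12 − 5.4 = 6.6 → 7
  B: 128 − 57.6 = 70.4 → 70
rgb(70, 7, 70) = #460746.

#460746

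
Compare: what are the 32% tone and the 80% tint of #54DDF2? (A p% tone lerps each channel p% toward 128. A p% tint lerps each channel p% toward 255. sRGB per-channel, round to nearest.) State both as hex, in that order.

#62BFCE, #DDF8FC

#54DDF2 is rgb(84, 221, 242).
32% tone:
  R: 84 + 0.32×(128−84) = 84 + 14.08 = 98.08 → 98
  G: 221 + 0.32×(128−221) = 221 − 29.76 = 191.24 → 191
  B: 242 + 0.32×(128−242) = 242 − 36.48 = 205.52 → 206
  → #62BFCE
80% tint:
  R: 84 + 136.8 = 220.8 → 221
  G: 221 + 27.2 = 248.2 → 248
  B: 242 + 0.8×(255−242) = 242 + 10.4 = 252.4 → 252
  → #DDF8FC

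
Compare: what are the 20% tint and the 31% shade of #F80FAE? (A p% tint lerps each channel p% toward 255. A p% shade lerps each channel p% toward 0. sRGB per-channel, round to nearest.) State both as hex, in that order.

#F80FAE is rgb(248, 15, 174).
20% tint:
  R: 248 + 1.4 = 249.4 → 249
  G: 15 + 48 = 63 → 63
  B: 174 + 0.2×(255−174) = 174 + 16.2 = 190.2 → 190
  → #F93FBE
31% shade:
  R: 248 + 0.31×(0−248) = 248 − 76.88 = 171.12 → 171
  G: 15 + 0.31×(0−15) = 15 − 4.65 = 10.35 → 10
  B: 174 + 0.31×(0−174) = 174 − 53.94 = 120.06 → 120
  → #AB0A78

#F93FBE, #AB0A78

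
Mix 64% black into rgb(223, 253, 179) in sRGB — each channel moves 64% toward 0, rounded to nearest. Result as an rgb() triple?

rgb(80, 91, 64)

A 64% shade moves each channel 64% toward 0:
  R: 223 − 142.72 = 80.28 → 80
  G: 253 − 161.92 = 91.08 → 91
  B: 179 + 0.64×(0−179) = 179 − 114.56 = 64.44 → 64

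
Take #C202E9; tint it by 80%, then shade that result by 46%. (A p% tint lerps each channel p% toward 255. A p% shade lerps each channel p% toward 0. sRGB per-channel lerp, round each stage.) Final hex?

#836E88

#C202E9 is rgb(194, 2, 233).
Per channel, c → c + 0.8(255 − c):
  R: 194 + 48.8 = 242.8 → 243
  G: 2 + 202.4 = 204.4 → 204
  B: 233 + 0.8×(255−233) = 233 + 17.6 = 250.6 → 251
After the tint: rgb(243, 204, 251) = #F3CCFB.
Lerp each channel 46% toward 0:
  R: 243 + 0.46×(0−243) = 243 − 111.78 = 131.22 → 131
  G: 204 − 93.84 = 110.16 → 110
  B: 251 − 115.46 = 135.54 → 136
rgb(131, 110, 136) = #836E88.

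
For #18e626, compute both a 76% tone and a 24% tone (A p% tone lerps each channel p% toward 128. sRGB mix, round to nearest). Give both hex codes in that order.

#67986a, #31ce3c

#18e626 is rgb(24, 230, 38).
76% tone:
  R: 24 + 0.76×(128−24) = 24 + 79.04 = 103.04 → 103
  G: 230 + 0.76×(128−230) = 230 − 77.52 = 152.48 → 152
  B: 38 + 0.76×(128−38) = 38 + 68.4 = 106.4 → 106
  → #67986a
24% tone:
  R: 24 + 24.96 = 48.96 → 49
  G: 230 + 0.24×(128−230) = 230 − 24.48 = 205.52 → 206
  B: 38 + 0.24×(128−38) = 38 + 21.6 = 59.6 → 60
  → #31ce3c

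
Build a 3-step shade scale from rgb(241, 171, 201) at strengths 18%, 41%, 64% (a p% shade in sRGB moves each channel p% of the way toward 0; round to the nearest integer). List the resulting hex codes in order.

18%: (241 − 43.38 = 197.62→198, 171 − 30.78 = 140.22→140, 201 − 36.18 = 164.82→165) → #C68CA5
41%: (241 − 98.81 = 142.19→142, 171 − 70.11 = 100.89→101, 201 − 82.41 = 118.59→119) → #8E6577
64%: (241 − 154.24 = 86.76→87, 171 − 109.44 = 61.56→62, 201 − 128.64 = 72.36→72) → #573E48

#C68CA5, #8E6577, #573E48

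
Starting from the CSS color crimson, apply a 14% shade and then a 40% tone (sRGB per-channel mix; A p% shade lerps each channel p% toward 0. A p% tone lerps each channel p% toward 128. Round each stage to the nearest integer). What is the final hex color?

#A53D52

CSS crimson is rgb(220, 20, 60).
Lerp each channel 14% toward 0:
  R: 220 − 30.8 = 189.2 → 189
  G: 20 + 0.14×(0−20) = 20 − 2.8 = 17.2 → 17
  B: 60 + 0.14×(0−60) = 60 − 8.4 = 51.6 → 52
After the shade: rgb(189, 17, 52) = #BD1134.
Lerp each channel 40% toward 128:
  R: 189 − 24.4 = 164.6 → 165
  G: 17 + 0.4×(128−17) = 17 + 44.4 = 61.4 → 61
  B: 52 + 0.4×(128−52) = 52 + 30.4 = 82.4 → 82
rgb(165, 61, 82) = #A53D52.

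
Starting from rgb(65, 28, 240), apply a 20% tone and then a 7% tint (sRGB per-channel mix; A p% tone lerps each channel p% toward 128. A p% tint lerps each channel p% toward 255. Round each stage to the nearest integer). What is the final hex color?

#5a3edd

Per channel, c → c + 0.2(128 − c):
  R: 65 + 12.6 = 77.6 → 78
  G: 28 + 0.2×(128−28) = 28 + 20 = 48 → 48
  B: 240 + 0.2×(128−240) = 240 − 22.4 = 217.6 → 218
After the tone: rgb(78, 48, 218) = #4e30da.
Per channel, c → c + 0.07(255 − c):
  R: 78 + 0.07×(255−78) = 78 + 12.39 = 90.39 → 90
  G: 48 + 0.07×(255−48) = 48 + 14.49 = 62.49 → 62
  B: 218 + 0.07×(255−218) = 218 + 2.59 = 220.59 → 221
rgb(90, 62, 221) = #5a3edd.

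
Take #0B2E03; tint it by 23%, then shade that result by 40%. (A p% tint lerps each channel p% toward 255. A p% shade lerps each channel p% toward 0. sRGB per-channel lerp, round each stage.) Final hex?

#283825

#0B2E03 is rgb(11, 46, 3).
Lerp each channel 23% toward 255:
  R: 11 + 0.23×(255−11) = 11 + 56.12 = 67.12 → 67
  G: 46 + 0.23×(255−46) = 46 + 48.07 = 94.07 → 94
  B: 3 + 57.96 = 60.96 → 61
After the tint: rgb(67, 94, 61) = #435E3D.
Lerp each channel 40% toward 0:
  R: 67 + 0.4×(0−67) = 67 − 26.8 = 40.2 → 40
  G: 94 + 0.4×(0−94) = 94 − 37.6 = 56.4 → 56
  B: 61 − 24.4 = 36.6 → 37
rgb(40, 56, 37) = #283825.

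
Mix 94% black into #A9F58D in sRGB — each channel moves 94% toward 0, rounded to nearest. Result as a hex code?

#A9F58D is rgb(169, 245, 141).
A 94% shade moves each channel 94% toward 0:
  R: 169 − 158.86 = 10.14 → 10
  G: 245 − 230.3 = 14.7 → 15
  B: 141 − 132.54 = 8.46 → 8
rgb(10, 15, 8) = #0A0F08.

#0A0F08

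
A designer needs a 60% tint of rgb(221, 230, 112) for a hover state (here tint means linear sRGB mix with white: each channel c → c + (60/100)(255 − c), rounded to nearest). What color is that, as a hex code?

Lerp each channel 60% toward 255:
  R: 221 + 0.6×(255−221) = 221 + 20.4 = 241.4 → 241
  G: 230 + 0.6×(255−230) = 230 + 15 = 245 → 245
  B: 112 + 0.6×(255−112) = 112 + 85.8 = 197.8 → 198
rgb(241, 245, 198) = #F1F5C6.

#F1F5C6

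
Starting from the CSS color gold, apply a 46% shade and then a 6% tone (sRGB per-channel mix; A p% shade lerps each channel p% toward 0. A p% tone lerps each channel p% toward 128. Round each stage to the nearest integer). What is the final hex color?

#897508

CSS gold is rgb(255, 215, 0).
A 46% shade moves each channel 46% toward 0:
  R: 255 − 117.3 = 137.7 → 138
  G: 215 + 0.46×(0−215) = 215 − 98.9 = 116.1 → 116
  B: 0 + 0.46×(0−0) = 0 + 0 = 0 → 0
After the shade: rgb(138, 116, 0) = #8a7400.
Per channel, c → c + 0.06(128 − c):
  R: 138 + 0.06×(128−138) = 138 − 0.6 = 137.4 → 137
  G: 116 + 0.06×(128−116) = 116 + 0.72 = 116.72 → 117
  B: 0 + 0.06×(128−0) = 0 + 7.68 = 7.68 → 8
rgb(137, 117, 8) = #897508.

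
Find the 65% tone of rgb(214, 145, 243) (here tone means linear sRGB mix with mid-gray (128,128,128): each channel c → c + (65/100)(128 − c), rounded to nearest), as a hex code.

#9E86A8

Lerp each channel 65% toward 128:
  R: 214 + 0.65×(128−214) = 214 − 55.9 = 158.1 → 158
  G: 145 − 11.05 = 133.95 → 134
  B: 243 − 74.75 = 168.25 → 168
rgb(158, 134, 168) = #9E86A8.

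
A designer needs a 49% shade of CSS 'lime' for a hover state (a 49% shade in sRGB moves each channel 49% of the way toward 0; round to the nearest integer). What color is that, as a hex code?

#008200

CSS lime is rgb(0, 255, 0).
Lerp each channel 49% toward 0:
  R: 0 + 0.49×(0−0) = 0 + 0 = 0 → 0
  G: 255 − 124.95 = 130.05 → 130
  B: 0 + 0.49×(0−0) = 0 + 0 = 0 → 0
rgb(0, 130, 0) = #008200.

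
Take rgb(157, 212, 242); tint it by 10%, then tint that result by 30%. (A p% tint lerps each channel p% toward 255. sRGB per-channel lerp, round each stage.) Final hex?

A 10% tint moves each channel 10% toward 255:
  R: 157 + 0.1×(255−157) = 157 + 9.8 = 166.8 → 167
  G: 212 + 0.1×(255−212) = 212 + 4.3 = 216.3 → 216
  B: 242 + 1.3 = 243.3 → 243
After the tint: rgb(167, 216, 243) = #a7d8f3.
A 30% tint moves each channel 30% toward 255:
  R: 167 + 0.3×(255−167) = 167 + 26.4 = 193.4 → 193
  G: 216 + 0.3×(255−216) = 216 + 11.7 = 227.7 → 228
  B: 243 + 0.3×(255−243) = 243 + 3.6 = 246.6 → 247
rgb(193, 228, 247) = #c1e4f7.

#c1e4f7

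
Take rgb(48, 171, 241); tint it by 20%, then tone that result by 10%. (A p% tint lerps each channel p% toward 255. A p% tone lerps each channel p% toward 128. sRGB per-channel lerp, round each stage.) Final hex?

#5db6e8

Per channel, c → c + 0.2(255 − c):
  R: 48 + 41.4 = 89.4 → 89
  G: 171 + 0.2×(255−171) = 171 + 16.8 = 187.8 → 188
  B: 241 + 0.2×(255−241) = 241 + 2.8 = 243.8 → 244
After the tint: rgb(89, 188, 244) = #59bcf4.
A 10% tone moves each channel 10% toward 128:
  R: 89 + 0.1×(128−89) = 89 + 3.9 = 92.9 → 93
  G: 188 − 6 = 182 → 182
  B: 244 + 0.1×(128−244) = 244 − 11.6 = 232.4 → 232
rgb(93, 182, 232) = #5db6e8.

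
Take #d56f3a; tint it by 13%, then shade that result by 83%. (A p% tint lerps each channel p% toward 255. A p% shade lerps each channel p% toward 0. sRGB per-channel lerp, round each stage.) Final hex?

#25160e

#d56f3a is rgb(213, 111, 58).
A 13% tint moves each channel 13% toward 255:
  R: 213 + 5.46 = 218.46 → 218
  G: 111 + 0.13×(255−111) = 111 + 18.72 = 129.72 → 130
  B: 58 + 0.13×(255−58) = 58 + 25.61 = 83.61 → 84
After the tint: rgb(218, 130, 84) = #da8254.
Per channel, c → c + 0.83(0 − c):
  R: 218 − 180.94 = 37.06 → 37
  G: 130 + 0.83×(0−130) = 130 − 107.9 = 22.1 → 22
  B: 84 + 0.83×(0−84) = 84 − 69.72 = 14.28 → 14
rgb(37, 22, 14) = #25160e.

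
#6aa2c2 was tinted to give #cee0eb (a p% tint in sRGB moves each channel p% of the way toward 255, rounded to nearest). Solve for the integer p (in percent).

#6aa2c2 is rgb(106, 162, 194); #cee0eb is rgb(206, 224, 235).
On the R channel (widest range): 206 ≈ 106 + (p/100)(255 − 106), so p ≈ 100×(206 − 106)/(255 − 106) = 10000/149 = 67.11.
p = 67 reproduces all three channels after rounding.

67%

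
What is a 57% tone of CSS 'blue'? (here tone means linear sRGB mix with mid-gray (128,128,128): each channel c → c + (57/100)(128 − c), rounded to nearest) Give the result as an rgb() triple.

rgb(73, 73, 183)

CSS blue is rgb(0, 0, 255).
Per channel, c → c + 0.57(128 − c):
  R: 0 + 72.96 = 72.96 → 73
  G: 0 + 72.96 = 72.96 → 73
  B: 255 + 0.57×(128−255) = 255 − 72.39 = 182.61 → 183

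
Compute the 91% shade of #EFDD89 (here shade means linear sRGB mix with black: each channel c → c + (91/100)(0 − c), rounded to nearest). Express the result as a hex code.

#16140C

#EFDD89 is rgb(239, 221, 137).
Per channel, c → c + 0.91(0 − c):
  R: 239 + 0.91×(0−239) = 239 − 217.49 = 21.51 → 22
  G: 221 − 201.11 = 19.89 → 20
  B: 137 + 0.91×(0−137) = 137 − 124.67 = 12.33 → 12
rgb(22, 20, 12) = #16140C.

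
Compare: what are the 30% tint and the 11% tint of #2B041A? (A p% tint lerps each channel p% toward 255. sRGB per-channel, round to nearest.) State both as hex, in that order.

#2B041A is rgb(43, 4, 26).
30% tint:
  R: 43 + 0.3×(255−43) = 43 + 63.6 = 106.6 → 107
  G: 4 + 75.3 = 79.3 → 79
  B: 26 + 0.3×(255−26) = 26 + 68.7 = 94.7 → 95
  → #6B4F5F
11% tint:
  R: 43 + 0.11×(255−43) = 43 + 23.32 = 66.32 → 66
  G: 4 + 0.11×(255−4) = 4 + 27.61 = 31.61 → 32
  B: 26 + 0.11×(255−26) = 26 + 25.19 = 51.19 → 51
  → #422033

#6B4F5F, #422033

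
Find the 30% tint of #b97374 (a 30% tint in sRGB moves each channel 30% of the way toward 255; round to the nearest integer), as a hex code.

#ce9d9e

#b97374 is rgb(185, 115, 116).
Lerp each channel 30% toward 255:
  R: 185 + 0.3×(255−185) = 185 + 21 = 206 → 206
  G: 115 + 42 = 157 → 157
  B: 116 + 41.7 = 157.7 → 158
rgb(206, 157, 158) = #ce9d9e.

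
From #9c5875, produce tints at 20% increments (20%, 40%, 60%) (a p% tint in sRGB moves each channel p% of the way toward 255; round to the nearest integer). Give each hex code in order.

#9c5875 is rgb(156, 88, 117).
20%: (156 + 19.8 = 175.8→176, 88 + 33.4 = 121.4→121, 117 + 27.6 = 144.6→145) → #b07991
40%: (156 + 39.6 = 195.6→196, 88 + 66.8 = 154.8→155, 117 + 55.2 = 172.2→172) → #c49bac
60%: (156 + 59.4 = 215.4→215, 88 + 100.2 = 188.2→188, 117 + 82.8 = 199.8→200) → #d7bcc8

#b07991, #c49bac, #d7bcc8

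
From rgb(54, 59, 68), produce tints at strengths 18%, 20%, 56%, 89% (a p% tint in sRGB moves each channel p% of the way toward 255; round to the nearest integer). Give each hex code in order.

#5A5E66, #5E6269, #A7A9AD, #E9E9EA

18%: (54 + 36.18 = 90.18→90, 59 + 35.28 = 94.28→94, 68 + 33.66 = 101.66→102) → #5A5E66
20%: (54 + 40.2 = 94.2→94, 59 + 39.2 = 98.2→98, 68 + 37.4 = 105.4→105) → #5E6269
56%: (54 + 112.56 = 166.56→167, 59 + 109.76 = 168.76→169, 68 + 104.72 = 172.72→173) → #A7A9AD
89%: (54 + 178.89 = 232.89→233, 59 + 174.44 = 233.44→233, 68 + 166.43 = 234.43→234) → #E9E9EA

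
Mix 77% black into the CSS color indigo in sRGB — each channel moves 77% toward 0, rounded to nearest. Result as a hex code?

CSS indigo is rgb(75, 0, 130).
Per channel, c → c + 0.77(0 − c):
  R: 75 − 57.75 = 17.25 → 17
  G: 0 + 0 = 0 → 0
  B: 130 − 100.1 = 29.9 → 30
rgb(17, 0, 30) = #11001E.

#11001E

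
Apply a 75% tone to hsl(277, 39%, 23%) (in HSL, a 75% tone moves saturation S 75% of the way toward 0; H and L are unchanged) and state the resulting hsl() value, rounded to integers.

hsl(277, 10%, 23%)

S moves 75% from 39 toward 0: 39 − 29.25 = 9.75 → 10.
H and L are unchanged.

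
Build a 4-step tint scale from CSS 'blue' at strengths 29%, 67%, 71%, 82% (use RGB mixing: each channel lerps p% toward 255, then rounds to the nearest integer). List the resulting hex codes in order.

#4A4AFF, #ABABFF, #B5B5FF, #D1D1FF

CSS blue is rgb(0, 0, 255).
29%: (0 + 73.95 = 73.95→74, 0 + 73.95 = 73.95→74, 255→255) → #4A4AFF
67%: (0 + 170.85 = 170.85→171, 0 + 170.85 = 170.85→171, 255→255) → #ABABFF
71%: (0 + 181.05 = 181.05→181, 0 + 181.05 = 181.05→181, 255→255) → #B5B5FF
82%: (0 + 209.1 = 209.1→209, 0 + 209.1 = 209.1→209, 255→255) → #D1D1FF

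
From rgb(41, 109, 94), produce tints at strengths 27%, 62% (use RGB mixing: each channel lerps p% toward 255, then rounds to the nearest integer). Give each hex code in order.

27%: (41 + 57.78 = 98.78→99, 109 + 39.42 = 148.42→148, 94 + 43.47 = 137.47→137) → #639489
62%: (41 + 132.68 = 173.68→174, 109 + 90.52 = 199.52→200, 94 + 99.82 = 193.82→194) → #AEC8C2

#639489, #AEC8C2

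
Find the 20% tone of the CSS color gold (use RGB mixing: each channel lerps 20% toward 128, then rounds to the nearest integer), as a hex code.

#E6C61A

CSS gold is rgb(255, 215, 0).
Per channel, c → c + 0.2(128 − c):
  R: 255 − 25.4 = 229.6 → 230
  G: 215 − 17.4 = 197.6 → 198
  B: 0 + 0.2×(128−0) = 0 + 25.6 = 25.6 → 26
rgb(230, 198, 26) = #E6C61A.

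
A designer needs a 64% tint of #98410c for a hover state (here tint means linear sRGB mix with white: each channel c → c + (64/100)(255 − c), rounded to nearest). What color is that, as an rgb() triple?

rgb(218, 187, 168)

#98410c is rgb(152, 65, 12).
Lerp each channel 64% toward 255:
  R: 152 + 0.64×(255−152) = 152 + 65.92 = 217.92 → 218
  G: 65 + 121.6 = 186.6 → 187
  B: 12 + 155.52 = 167.52 → 168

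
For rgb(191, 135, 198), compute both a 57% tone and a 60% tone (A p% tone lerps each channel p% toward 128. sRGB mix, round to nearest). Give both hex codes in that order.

57% tone:
  R: 191 − 35.91 = 155.09 → 155
  G: 135 + 0.57×(128−135) = 135 − 3.99 = 131.01 → 131
  B: 198 − 39.9 = 158.1 → 158
  → #9B839E
60% tone:
  R: 191 + 0.6×(128−191) = 191 − 37.8 = 153.2 → 153
  G: 135 + 0.6×(128−135) = 135 − 4.2 = 130.8 → 131
  B: 198 − 42 = 156 → 156
  → #99839C

#9B839E, #99839C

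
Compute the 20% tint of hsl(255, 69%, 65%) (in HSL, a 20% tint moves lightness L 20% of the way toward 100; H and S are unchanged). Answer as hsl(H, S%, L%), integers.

L moves 20% from 65 toward 100: 65 + 7 = 72 → 72.
H and S are unchanged.

hsl(255, 69%, 72%)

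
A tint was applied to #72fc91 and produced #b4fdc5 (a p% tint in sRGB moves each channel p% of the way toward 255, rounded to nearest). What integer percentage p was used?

47%

#72fc91 is rgb(114, 252, 145); #b4fdc5 is rgb(180, 253, 197).
On the R channel (widest range): 180 ≈ 114 + (p/100)(255 − 114), so p ≈ 100×(180 − 114)/(255 − 114) = 6600/141 = 46.81.
p = 47 reproduces all three channels after rounding.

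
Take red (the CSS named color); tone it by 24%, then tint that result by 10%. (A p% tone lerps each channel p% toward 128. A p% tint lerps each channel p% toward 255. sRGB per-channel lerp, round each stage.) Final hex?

CSS red is rgb(255, 0, 0).
Lerp each channel 24% toward 128:
  R: 255 + 0.24×(128−255) = 255 − 30.48 = 224.52 → 225
  G: 0 + 30.72 = 30.72 → 31
  B: 0 + 30.72 = 30.72 → 31
After the tone: rgb(225, 31, 31) = #e11f1f.
Per channel, c → c + 0.1(255 − c):
  R: 225 + 0.1×(255−225) = 225 + 3 = 228 → 228
  G: 31 + 0.1×(255−31) = 31 + 22.4 = 53.4 → 53
  B: 31 + 22.4 = 53.4 → 53
rgb(228, 53, 53) = #e43535.

#e43535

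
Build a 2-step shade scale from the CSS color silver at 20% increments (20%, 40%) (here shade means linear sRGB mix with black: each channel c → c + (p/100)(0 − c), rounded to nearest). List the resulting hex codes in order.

CSS silver is rgb(192, 192, 192).
20%: (192 − 38.4 = 153.6→154, 192 − 38.4 = 153.6→154, 192 − 38.4 = 153.6→154) → #9A9A9A
40%: (192 − 76.8 = 115.2→115, 192 − 76.8 = 115.2→115, 192 − 76.8 = 115.2→115) → #737373

#9A9A9A, #737373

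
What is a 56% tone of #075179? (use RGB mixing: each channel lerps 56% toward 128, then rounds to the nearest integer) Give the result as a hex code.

#4b6b7d

#075179 is rgb(7, 81, 121).
Lerp each channel 56% toward 128:
  R: 7 + 67.76 = 74.76 → 75
  G: 81 + 0.56×(128−81) = 81 + 26.32 = 107.32 → 107
  B: 121 + 0.56×(128−121) = 121 + 3.92 = 124.92 → 125
rgb(75, 107, 125) = #4b6b7d.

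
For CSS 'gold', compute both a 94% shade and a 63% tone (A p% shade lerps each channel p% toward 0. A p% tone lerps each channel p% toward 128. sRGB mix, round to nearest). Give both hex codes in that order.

CSS gold is rgb(255, 215, 0).
94% shade:
  R: 255 + 0.94×(0−255) = 255 − 239.7 = 15.3 → 15
  G: 215 + 0.94×(0−215) = 215 − 202.1 = 12.9 → 13
  B: 0 + 0.94×(0−0) = 0 + 0 = 0 → 0
  → #0f0d00
63% tone:
  R: 255 + 0.63×(128−255) = 255 − 80.01 = 174.99 → 175
  G: 215 + 0.63×(128−215) = 215 − 54.81 = 160.19 → 160
  B: 0 + 0.63×(128−0) = 0 + 80.64 = 80.64 → 81
  → #afa051

#0f0d00, #afa051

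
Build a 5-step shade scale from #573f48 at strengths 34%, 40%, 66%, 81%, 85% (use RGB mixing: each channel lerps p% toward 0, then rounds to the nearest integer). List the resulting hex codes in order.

#573f48 is rgb(87, 63, 72).
34%: (87 − 29.58 = 57.42→57, 63 − 21.42 = 41.58→42, 72 − 24.48 = 47.52→48) → #392a30
40%: (87 − 34.8 = 52.2→52, 63 − 25.2 = 37.8→38, 72 − 28.8 = 43.2→43) → #34262b
66%: (87 − 57.42 = 29.58→30, 63 − 41.58 = 21.42→21, 72 − 47.52 = 24.48→24) → #1e1518
81%: (87 − 70.47 = 16.53→17, 63 − 51.03 = 11.97→12, 72 − 58.32 = 13.68→14) → #110c0e
85%: (87 − 73.95 = 13.05→13, 63 − 53.55 = 9.45→9, 72 − 61.2 = 10.8→11) → #0d090b

#392a30, #34262b, #1e1518, #110c0e, #0d090b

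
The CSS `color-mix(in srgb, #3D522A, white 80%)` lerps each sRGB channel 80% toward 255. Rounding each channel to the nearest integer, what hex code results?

#D8DCD4

#3D522A is rgb(61, 82, 42).
An 80% tint moves each channel 80% toward 255:
  R: 61 + 0.8×(255−61) = 61 + 155.2 = 216.2 → 216
  G: 82 + 0.8×(255−82) = 82 + 138.4 = 220.4 → 220
  B: 42 + 0.8×(255−42) = 42 + 170.4 = 212.4 → 212
rgb(216, 220, 212) = #D8DCD4.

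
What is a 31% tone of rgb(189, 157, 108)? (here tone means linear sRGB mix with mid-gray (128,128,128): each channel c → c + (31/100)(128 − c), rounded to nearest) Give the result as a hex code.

#aa9472

A 31% tone moves each channel 31% toward 128:
  R: 189 + 0.31×(128−189) = 189 − 18.91 = 170.09 → 170
  G: 157 − 8.99 = 148.01 → 148
  B: 108 + 6.2 = 114.2 → 114
rgb(170, 148, 114) = #aa9472.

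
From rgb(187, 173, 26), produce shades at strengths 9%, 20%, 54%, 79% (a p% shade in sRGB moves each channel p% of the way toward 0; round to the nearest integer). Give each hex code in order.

9%: (187 − 16.83 = 170.17→170, 173 − 15.57 = 157.43→157, 26 − 2.34 = 23.66→24) → #AA9D18
20%: (187 − 37.4 = 149.6→150, 173 − 34.6 = 138.4→138, 26 − 5.2 = 20.8→21) → #968A15
54%: (187 − 100.98 = 86.02→86, 173 − 93.42 = 79.58→80, 26 − 14.04 = 11.96→12) → #56500C
79%: (187 − 147.73 = 39.27→39, 173 − 136.67 = 36.33→36, 26 − 20.54 = 5.46→5) → #272405

#AA9D18, #968A15, #56500C, #272405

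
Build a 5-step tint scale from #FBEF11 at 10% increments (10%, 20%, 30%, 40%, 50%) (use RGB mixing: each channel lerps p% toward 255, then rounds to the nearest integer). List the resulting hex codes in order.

#FBF129, #FCF241, #FCF458, #FDF570, #FDF788

#FBEF11 is rgb(251, 239, 17).
10%: (251→251, 239 + 1.6 = 240.6→241, 17 + 23.8 = 40.8→41) → #FBF129
20%: (251 + 0.8 = 251.8→252, 239 + 3.2 = 242.2→242, 17 + 47.6 = 64.6→65) → #FCF241
30%: (251 + 1.2 = 252.2→252, 239 + 4.8 = 243.8→244, 17 + 71.4 = 88.4→88) → #FCF458
40%: (251 + 1.6 = 252.6→253, 239 + 6.4 = 245.4→245, 17 + 95.2 = 112.2→112) → #FDF570
50%: (251 + 2 = 253→253, 239 + 8 = 247→247, 17 + 119 = 136→136) → #FDF788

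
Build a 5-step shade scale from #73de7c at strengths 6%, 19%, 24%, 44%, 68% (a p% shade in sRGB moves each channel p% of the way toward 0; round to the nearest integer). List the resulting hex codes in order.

#6cd175, #5db464, #57a95e, #407c45, #254728

#73de7c is rgb(115, 222, 124).
6%: (115 − 6.9 = 108.1→108, 222 − 13.32 = 208.68→209, 124 − 7.44 = 116.56→117) → #6cd175
19%: (115 − 21.85 = 93.15→93, 222 − 42.18 = 179.82→180, 124 − 23.56 = 100.44→100) → #5db464
24%: (115 − 27.6 = 87.4→87, 222 − 53.28 = 168.72→169, 124 − 29.76 = 94.24→94) → #57a95e
44%: (115 − 50.6 = 64.4→64, 222 − 97.68 = 124.32→124, 124 − 54.56 = 69.44→69) → #407c45
68%: (115 − 78.2 = 36.8→37, 222 − 150.96 = 71.04→71, 124 − 84.32 = 39.68→40) → #254728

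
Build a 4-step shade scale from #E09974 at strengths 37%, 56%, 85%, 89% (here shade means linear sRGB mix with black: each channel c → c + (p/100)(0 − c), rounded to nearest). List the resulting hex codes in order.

#E09974 is rgb(224, 153, 116).
37%: (224 − 82.88 = 141.12→141, 153 − 56.61 = 96.39→96, 116 − 42.92 = 73.08→73) → #8D6049
56%: (224 − 125.44 = 98.56→99, 153 − 85.68 = 67.32→67, 116 − 64.96 = 51.04→51) → #634333
85%: (224 − 190.4 = 33.6→34, 153 − 130.05 = 22.95→23, 116 − 98.6 = 17.4→17) → #221711
89%: (224 − 199.36 = 24.64→25, 153 − 136.17 = 16.83→17, 116 − 103.24 = 12.76→13) → #19110D

#8D6049, #634333, #221711, #19110D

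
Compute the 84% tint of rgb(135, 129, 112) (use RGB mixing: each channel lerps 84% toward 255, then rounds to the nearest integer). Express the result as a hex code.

#ecebe8

An 84% tint moves each channel 84% toward 255:
  R: 135 + 0.84×(255−135) = 135 + 100.8 = 235.8 → 236
  G: 129 + 0.84×(255−129) = 129 + 105.84 = 234.84 → 235
  B: 112 + 120.12 = 232.12 → 232
rgb(236, 235, 232) = #ecebe8.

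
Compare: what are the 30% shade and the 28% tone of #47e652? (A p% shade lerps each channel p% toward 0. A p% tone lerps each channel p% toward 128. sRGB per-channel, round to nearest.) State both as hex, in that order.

#32a139, #57c95f

#47e652 is rgb(71, 230, 82).
30% shade:
  R: 71 + 0.3×(0−71) = 71 − 21.3 = 49.7 → 50
  G: 230 + 0.3×(0−230) = 230 − 69 = 161 → 161
  B: 82 + 0.3×(0−82) = 82 − 24.6 = 57.4 → 57
  → #32a139
28% tone:
  R: 71 + 0.28×(128−71) = 71 + 15.96 = 86.96 → 87
  G: 230 + 0.28×(128−230) = 230 − 28.56 = 201.44 → 201
  B: 82 + 12.88 = 94.88 → 95
  → #57c95f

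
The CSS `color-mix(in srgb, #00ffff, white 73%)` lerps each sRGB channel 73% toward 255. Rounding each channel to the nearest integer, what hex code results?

#baffff

#00ffff is rgb(0, 255, 255).
Per channel, c → c + 0.73(255 − c):
  R: 0 + 186.15 = 186.15 → 186
  G: 255 + 0 = 255 → 255
  B: 255 + 0.73×(255−255) = 255 + 0 = 255 → 255
rgb(186, 255, 255) = #baffff.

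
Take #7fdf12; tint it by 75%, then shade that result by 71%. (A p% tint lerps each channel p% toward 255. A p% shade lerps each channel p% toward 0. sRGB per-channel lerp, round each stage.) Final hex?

#414839

#7fdf12 is rgb(127, 223, 18).
A 75% tint moves each channel 75% toward 255:
  R: 127 + 0.75×(255−127) = 127 + 96 = 223 → 223
  G: 223 + 24 = 247 → 247
  B: 18 + 177.75 = 195.75 → 196
After the tint: rgb(223, 247, 196) = #dff7c4.
A 71% shade moves each channel 71% toward 0:
  R: 223 + 0.71×(0−223) = 223 − 158.33 = 64.67 → 65
  G: 247 − 175.37 = 71.63 → 72
  B: 196 + 0.71×(0−196) = 196 − 139.16 = 56.84 → 57
rgb(65, 72, 57) = #414839.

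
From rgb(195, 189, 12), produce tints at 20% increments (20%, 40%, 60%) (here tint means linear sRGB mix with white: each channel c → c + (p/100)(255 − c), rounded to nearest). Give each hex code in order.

#cfca3d, #dbd76d, #e7e59e

20%: (195 + 12 = 207→207, 189 + 13.2 = 202.2→202, 12 + 48.6 = 60.6→61) → #cfca3d
40%: (195 + 24 = 219→219, 189 + 26.4 = 215.4→215, 12 + 97.2 = 109.2→109) → #dbd76d
60%: (195 + 36 = 231→231, 189 + 39.6 = 228.6→229, 12 + 145.8 = 157.8→158) → #e7e59e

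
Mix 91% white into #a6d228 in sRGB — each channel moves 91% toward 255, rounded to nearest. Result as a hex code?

#a6d228 is rgb(166, 210, 40).
Lerp each channel 91% toward 255:
  R: 166 + 0.91×(255−166) = 166 + 80.99 = 246.99 → 247
  G: 210 + 0.91×(255−210) = 210 + 40.95 = 250.95 → 251
  B: 40 + 195.65 = 235.65 → 236
rgb(247, 251, 236) = #f7fbec.

#f7fbec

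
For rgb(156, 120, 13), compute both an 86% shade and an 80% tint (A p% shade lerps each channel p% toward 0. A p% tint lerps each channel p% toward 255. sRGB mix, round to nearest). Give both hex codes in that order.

86% shade:
  R: 156 − 134.16 = 21.84 → 22
  G: 120 + 0.86×(0−120) = 120 − 103.2 = 16.8 → 17
  B: 13 − 11.18 = 1.82 → 2
  → #161102
80% tint:
  R: 156 + 79.2 = 235.2 → 235
  G: 120 + 108 = 228 → 228
  B: 13 + 193.6 = 206.6 → 207
  → #ebe4cf

#161102, #ebe4cf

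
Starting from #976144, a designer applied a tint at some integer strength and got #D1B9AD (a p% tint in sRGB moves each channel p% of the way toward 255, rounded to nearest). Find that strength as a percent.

#976144 is rgb(151, 97, 68); #D1B9AD is rgb(209, 185, 173).
On the B channel (widest range): 173 ≈ 68 + (p/100)(255 − 68), so p ≈ 100×(173 − 68)/(255 − 68) = 10500/187 = 56.15.
p = 56 reproduces all three channels after rounding.

56%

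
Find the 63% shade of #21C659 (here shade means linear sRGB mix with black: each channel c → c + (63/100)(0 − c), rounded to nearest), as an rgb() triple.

rgb(12, 73, 33)

#21C659 is rgb(33, 198, 89).
Lerp each channel 63% toward 0:
  R: 33 + 0.63×(0−33) = 33 − 20.79 = 12.21 → 12
  G: 198 + 0.63×(0−198) = 198 − 124.74 = 73.26 → 73
  B: 89 − 56.07 = 32.93 → 33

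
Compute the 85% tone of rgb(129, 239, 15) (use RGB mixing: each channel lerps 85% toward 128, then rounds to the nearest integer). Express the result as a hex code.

#80916F

Per channel, c → c + 0.85(128 − c):
  R: 129 − 0.85 = 128.15 → 128
  G: 239 − 94.35 = 144.65 → 145
  B: 15 + 0.85×(128−15) = 15 + 96.05 = 111.05 → 111
rgb(128, 145, 111) = #80916F.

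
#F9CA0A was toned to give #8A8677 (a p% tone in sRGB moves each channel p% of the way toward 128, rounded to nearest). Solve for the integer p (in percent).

92%

#F9CA0A is rgb(249, 202, 10); #8A8677 is rgb(138, 134, 119).
On the R channel (widest range): 138 ≈ 249 + (p/100)(128 − 249), so p ≈ 100×(138 − 249)/(128 − 249) = -11100/-121 = 91.74.
p = 92 reproduces all three channels after rounding.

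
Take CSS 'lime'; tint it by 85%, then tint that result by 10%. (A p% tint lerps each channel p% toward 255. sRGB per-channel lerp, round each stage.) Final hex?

#DDFFDD

CSS lime is rgb(0, 255, 0).
Lerp each channel 85% toward 255:
  R: 0 + 216.75 = 216.75 → 217
  G: 255 + 0 = 255 → 255
  B: 0 + 216.75 = 216.75 → 217
After the tint: rgb(217, 255, 217) = #D9FFD9.
Per channel, c → c + 0.1(255 − c):
  R: 217 + 3.8 = 220.8 → 221
  G: 255 + 0 = 255 → 255
  B: 217 + 3.8 = 220.8 → 221
rgb(221, 255, 221) = #DDFFDD.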